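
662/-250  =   -3+44/125 = -2.65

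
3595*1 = 3595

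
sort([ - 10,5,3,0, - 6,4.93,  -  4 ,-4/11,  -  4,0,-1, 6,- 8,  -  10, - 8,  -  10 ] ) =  [ - 10,  -  10, - 10, - 8,  -  8,-6, - 4, - 4,-1,  -  4/11 , 0,0,3,4.93,5,6] 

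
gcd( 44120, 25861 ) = 1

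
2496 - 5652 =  - 3156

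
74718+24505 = 99223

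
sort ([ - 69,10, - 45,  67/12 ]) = [ - 69, - 45,67/12,10 ] 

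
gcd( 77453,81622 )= 1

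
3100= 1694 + 1406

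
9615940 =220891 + 9395049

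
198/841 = 198/841 = 0.24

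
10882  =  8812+2070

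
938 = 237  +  701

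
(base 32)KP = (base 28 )NL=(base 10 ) 665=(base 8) 1231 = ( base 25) 11F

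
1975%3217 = 1975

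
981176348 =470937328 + 510239020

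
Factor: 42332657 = 109^1*388373^1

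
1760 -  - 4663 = 6423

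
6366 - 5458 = 908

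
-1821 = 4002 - 5823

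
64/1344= 1/21 = 0.05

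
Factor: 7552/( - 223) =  - 2^7*59^1*223^(  -  1)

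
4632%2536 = 2096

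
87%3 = 0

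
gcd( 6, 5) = 1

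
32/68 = 8/17  =  0.47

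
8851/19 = 465 + 16/19= 465.84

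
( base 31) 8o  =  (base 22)c8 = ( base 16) 110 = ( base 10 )272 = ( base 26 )ac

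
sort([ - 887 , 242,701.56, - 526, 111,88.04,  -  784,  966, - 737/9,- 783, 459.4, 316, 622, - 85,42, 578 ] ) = [ - 887, - 784,-783, - 526, - 85, - 737/9,42,88.04,111,242,316,459.4,578, 622, 701.56, 966] 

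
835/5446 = 835/5446  =  0.15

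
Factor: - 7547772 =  - 2^2*3^1*23^2*29^1*41^1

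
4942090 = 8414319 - 3472229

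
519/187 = 2  +  145/187 = 2.78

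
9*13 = 117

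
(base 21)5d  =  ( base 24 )4M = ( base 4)1312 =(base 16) 76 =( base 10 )118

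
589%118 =117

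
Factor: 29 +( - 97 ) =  - 2^2*17^1= - 68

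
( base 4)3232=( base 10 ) 238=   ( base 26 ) 94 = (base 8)356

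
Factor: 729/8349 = 3^5*11^ (  -  2) *23^( - 1) = 243/2783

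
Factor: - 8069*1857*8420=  - 2^2*3^1*5^1*421^1*619^1*8069^1 =-  126166399860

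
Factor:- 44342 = -2^1*22171^1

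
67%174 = 67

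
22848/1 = 22848 =22848.00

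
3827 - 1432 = 2395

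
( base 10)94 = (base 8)136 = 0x5e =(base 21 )4A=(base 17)59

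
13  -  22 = -9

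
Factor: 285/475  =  3/5 = 3^1* 5^ (-1) 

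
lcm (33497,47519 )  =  2043317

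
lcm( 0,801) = 0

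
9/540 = 1/60 = 0.02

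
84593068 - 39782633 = 44810435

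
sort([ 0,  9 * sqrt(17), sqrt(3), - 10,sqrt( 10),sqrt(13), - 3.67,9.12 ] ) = [ - 10,-3.67,0,  sqrt(3),sqrt(10 ),sqrt( 13 ),9.12  ,  9*sqrt( 17) ]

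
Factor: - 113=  - 113^1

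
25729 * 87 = 2238423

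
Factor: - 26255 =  - 5^1* 59^1*89^1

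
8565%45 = 15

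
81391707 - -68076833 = 149468540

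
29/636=29/636 = 0.05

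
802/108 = 401/54  =  7.43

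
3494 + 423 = 3917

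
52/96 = 13/24 = 0.54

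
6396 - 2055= 4341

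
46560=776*60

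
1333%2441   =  1333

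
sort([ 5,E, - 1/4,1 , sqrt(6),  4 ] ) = [-1/4, 1,sqrt( 6 ), E,4,5]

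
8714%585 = 524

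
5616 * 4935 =27714960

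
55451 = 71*781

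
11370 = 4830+6540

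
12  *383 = 4596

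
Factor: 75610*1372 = 103736920  =  2^3*5^1  *  7^3 *7561^1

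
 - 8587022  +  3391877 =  - 5195145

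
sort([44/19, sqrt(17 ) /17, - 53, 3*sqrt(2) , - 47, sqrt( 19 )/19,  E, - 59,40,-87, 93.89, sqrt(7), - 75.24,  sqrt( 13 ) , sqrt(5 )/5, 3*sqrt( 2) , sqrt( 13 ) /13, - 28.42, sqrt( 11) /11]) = [ - 87, - 75.24, -59, - 53, - 47, - 28.42, sqrt( 19 )/19, sqrt( 17 ) /17 , sqrt( 13) /13, sqrt (11 ) /11,  sqrt(5)/5, 44/19, sqrt ( 7 ) , E, sqrt(13 ), 3*sqrt( 2),3*sqrt(2 ),  40, 93.89 ] 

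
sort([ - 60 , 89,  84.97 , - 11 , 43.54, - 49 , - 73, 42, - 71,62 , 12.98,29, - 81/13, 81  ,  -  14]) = [ - 73, - 71, - 60,-49, - 14,  -  11, - 81/13,12.98,  29,42, 43.54,62, 81 , 84.97, 89]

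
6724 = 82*82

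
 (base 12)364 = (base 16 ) 1fc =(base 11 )422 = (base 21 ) 134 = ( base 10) 508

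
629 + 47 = 676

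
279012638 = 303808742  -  24796104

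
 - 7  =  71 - 78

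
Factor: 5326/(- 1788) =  - 2^ ( - 1)*3^( - 1 )*149^( - 1 )*2663^1 = - 2663/894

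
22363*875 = 19567625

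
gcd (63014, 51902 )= 2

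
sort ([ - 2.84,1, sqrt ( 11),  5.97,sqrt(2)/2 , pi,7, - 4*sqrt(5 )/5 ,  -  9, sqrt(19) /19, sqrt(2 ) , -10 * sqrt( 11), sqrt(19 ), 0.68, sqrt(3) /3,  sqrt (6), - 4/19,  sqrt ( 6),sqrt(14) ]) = [-10*sqrt ( 11),-9,-2.84,  -  4*sqrt ( 5)/5, - 4/19, sqrt (19)/19, sqrt(3)/3,0.68, sqrt( 2)/2 , 1,sqrt( 2), sqrt(6), sqrt( 6 ),pi, sqrt (11) , sqrt(14),  sqrt(19),  5.97, 7]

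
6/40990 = 3/20495 = 0.00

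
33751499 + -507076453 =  - 473324954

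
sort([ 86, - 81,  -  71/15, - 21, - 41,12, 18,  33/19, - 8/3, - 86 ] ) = [-86,-81, - 41,-21,  -  71/15, - 8/3,33/19, 12, 18,86]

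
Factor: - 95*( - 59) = 5605  =  5^1 *19^1*59^1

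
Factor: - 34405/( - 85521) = 3^(- 1 )*5^1*7^1*29^( - 1 ) = 35/87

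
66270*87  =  5765490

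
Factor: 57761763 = 3^1*23^1*367^1*2281^1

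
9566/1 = 9566 = 9566.00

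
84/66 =14/11 = 1.27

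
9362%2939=545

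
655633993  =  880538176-224904183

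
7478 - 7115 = 363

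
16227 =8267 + 7960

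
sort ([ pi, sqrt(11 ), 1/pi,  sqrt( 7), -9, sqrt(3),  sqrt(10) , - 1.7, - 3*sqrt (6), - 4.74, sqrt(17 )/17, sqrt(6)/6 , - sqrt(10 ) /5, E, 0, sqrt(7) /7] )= [-9, - 3*sqrt( 6), - 4.74,- 1.7 ,- sqrt(10 ) /5 , 0,sqrt(17 )/17, 1/pi , sqrt(7)/7, sqrt(6 )/6 , sqrt(3),sqrt( 7),  E, pi, sqrt ( 10) , sqrt(11 )]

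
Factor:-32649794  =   - 2^1 * 257^1*63521^1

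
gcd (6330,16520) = 10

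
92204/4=23051 =23051.00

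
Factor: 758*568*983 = 2^4*71^1*379^1 *983^1 =423224752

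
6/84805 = 6/84805 = 0.00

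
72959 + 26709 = 99668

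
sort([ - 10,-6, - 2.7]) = [ - 10,-6,  -  2.7]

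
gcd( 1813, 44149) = 49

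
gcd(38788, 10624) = 4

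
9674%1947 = 1886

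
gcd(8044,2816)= 4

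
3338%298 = 60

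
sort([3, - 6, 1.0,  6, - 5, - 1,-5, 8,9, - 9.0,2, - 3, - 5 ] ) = [ - 9.0, - 6, - 5, - 5 ,-5, - 3, - 1, 1.0, 2, 3, 6, 8,  9]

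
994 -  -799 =1793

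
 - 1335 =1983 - 3318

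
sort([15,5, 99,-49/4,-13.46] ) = [- 13.46, - 49/4, 5,15, 99] 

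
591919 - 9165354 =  - 8573435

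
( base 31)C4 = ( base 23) g8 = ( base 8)570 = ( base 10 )376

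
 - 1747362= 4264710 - 6012072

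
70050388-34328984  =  35721404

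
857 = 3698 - 2841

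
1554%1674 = 1554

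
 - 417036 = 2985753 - 3402789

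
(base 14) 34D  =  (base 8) 1221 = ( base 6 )3013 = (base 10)657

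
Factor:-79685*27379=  - 5^1*11^1*19^1*131^1 * 15937^1 = - 2181695615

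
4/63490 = 2/31745=0.00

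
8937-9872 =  - 935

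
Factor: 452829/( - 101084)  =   - 2^ (-2)*3^1*13^1 * 17^1 * 37^ ( - 1) = -  663/148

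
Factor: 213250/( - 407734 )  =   - 5^3 * 239^ ( - 1) = -125/239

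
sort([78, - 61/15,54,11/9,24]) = [ - 61/15,11/9,24,54,78]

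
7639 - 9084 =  - 1445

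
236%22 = 16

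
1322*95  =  125590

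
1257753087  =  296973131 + 960779956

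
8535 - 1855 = 6680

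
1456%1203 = 253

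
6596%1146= 866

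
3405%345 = 300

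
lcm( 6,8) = 24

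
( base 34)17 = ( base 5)131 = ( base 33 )18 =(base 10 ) 41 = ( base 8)51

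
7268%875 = 268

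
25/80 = 5/16 = 0.31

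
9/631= 9/631 =0.01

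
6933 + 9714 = 16647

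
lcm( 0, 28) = 0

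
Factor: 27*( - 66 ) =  - 2^1 * 3^4*11^1  =  - 1782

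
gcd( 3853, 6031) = 1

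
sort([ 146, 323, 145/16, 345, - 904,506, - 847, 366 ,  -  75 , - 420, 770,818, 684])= [ - 904, - 847, - 420, - 75, 145/16,146, 323,  345,366, 506,684, 770,818]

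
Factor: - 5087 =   -  5087^1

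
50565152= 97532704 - 46967552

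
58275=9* 6475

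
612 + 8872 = 9484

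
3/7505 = 3/7505 = 0.00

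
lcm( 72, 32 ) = 288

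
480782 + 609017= 1089799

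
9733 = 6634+3099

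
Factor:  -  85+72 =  - 13= -13^1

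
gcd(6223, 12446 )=6223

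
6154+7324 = 13478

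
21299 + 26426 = 47725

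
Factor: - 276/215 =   -  2^2 * 3^1*5^(-1)*23^1*43^( - 1)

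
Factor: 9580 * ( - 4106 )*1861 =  - 2^3*5^1*479^1*1861^1*2053^1 = - 73203328280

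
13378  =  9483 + 3895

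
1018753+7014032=8032785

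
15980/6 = 2663  +  1/3 = 2663.33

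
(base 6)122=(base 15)35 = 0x32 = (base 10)50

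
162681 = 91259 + 71422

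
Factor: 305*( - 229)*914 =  -2^1*5^1 * 61^1*229^1*457^1=-  63838330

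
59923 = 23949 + 35974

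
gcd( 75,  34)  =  1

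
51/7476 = 17/2492= 0.01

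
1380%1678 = 1380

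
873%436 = 1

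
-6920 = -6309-611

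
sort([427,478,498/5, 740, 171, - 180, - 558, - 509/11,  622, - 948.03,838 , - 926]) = [ - 948.03, - 926, -558, - 180, - 509/11, 498/5 , 171, 427 , 478, 622,740 , 838] 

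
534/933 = 178/311 =0.57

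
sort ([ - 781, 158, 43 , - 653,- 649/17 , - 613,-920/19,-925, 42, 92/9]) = [ - 925, - 781,-653, - 613,  -  920/19,-649/17,92/9, 42, 43, 158]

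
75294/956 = 37647/478 = 78.76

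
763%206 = 145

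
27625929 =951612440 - 923986511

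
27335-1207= 26128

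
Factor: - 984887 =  - 59^1*16693^1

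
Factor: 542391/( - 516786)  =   - 2^( - 1)*86131^( - 1 ) * 180797^1 = - 180797/172262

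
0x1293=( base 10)4755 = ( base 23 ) 8mh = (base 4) 1022103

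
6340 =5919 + 421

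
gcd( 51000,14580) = 60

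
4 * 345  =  1380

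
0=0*96989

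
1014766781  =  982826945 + 31939836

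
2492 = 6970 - 4478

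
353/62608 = 353/62608 =0.01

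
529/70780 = 529/70780 = 0.01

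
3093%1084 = 925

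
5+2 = 7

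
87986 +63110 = 151096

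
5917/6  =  5917/6  =  986.17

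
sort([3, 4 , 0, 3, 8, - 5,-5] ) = [-5, - 5, 0,3, 3,4 , 8] 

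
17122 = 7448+9674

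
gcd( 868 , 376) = 4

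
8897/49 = 181 + 4/7   =  181.57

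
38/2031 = 38/2031= 0.02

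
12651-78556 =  - 65905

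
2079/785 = 2 + 509/785= 2.65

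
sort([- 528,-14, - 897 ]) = [ - 897, - 528, - 14 ] 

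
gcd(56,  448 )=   56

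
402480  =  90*4472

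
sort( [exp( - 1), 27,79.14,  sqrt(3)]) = [exp( - 1), sqrt( 3 ),  27,79.14] 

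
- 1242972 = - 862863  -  380109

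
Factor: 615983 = 271^1*2273^1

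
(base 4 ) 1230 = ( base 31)3f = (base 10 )108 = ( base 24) 4C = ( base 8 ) 154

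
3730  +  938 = 4668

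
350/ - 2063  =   - 350/2063 = - 0.17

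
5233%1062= 985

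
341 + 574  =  915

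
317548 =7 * 45364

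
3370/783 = 4+238/783  =  4.30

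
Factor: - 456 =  - 2^3*3^1*19^1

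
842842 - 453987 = 388855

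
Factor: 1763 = 41^1* 43^1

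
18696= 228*82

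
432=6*72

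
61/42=61/42 = 1.45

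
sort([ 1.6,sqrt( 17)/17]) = [sqrt( 17)/17,1.6]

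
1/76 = 1/76 = 0.01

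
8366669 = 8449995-83326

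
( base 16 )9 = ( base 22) 9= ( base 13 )9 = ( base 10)9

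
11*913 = 10043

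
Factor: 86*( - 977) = -2^1*43^1*977^1   =  - 84022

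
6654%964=870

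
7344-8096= - 752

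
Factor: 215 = 5^1*43^1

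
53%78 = 53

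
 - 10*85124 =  - 851240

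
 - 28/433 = - 28/433 = -0.06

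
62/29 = 62/29 = 2.14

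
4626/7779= 1542/2593  =  0.59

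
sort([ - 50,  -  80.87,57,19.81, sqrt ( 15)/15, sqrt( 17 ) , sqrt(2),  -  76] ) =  [ - 80.87,- 76, - 50,sqrt(15 )/15, sqrt(2 ), sqrt( 17),19.81,57 ]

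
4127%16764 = 4127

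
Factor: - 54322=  - 2^1 * 157^1*173^1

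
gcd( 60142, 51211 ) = 1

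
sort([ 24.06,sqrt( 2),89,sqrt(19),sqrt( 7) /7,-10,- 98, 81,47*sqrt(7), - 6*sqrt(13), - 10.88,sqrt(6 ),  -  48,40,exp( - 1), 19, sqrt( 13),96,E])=[ - 98,-48,  -  6*sqrt(13), -10.88, - 10, exp( - 1 ),sqrt( 7) /7,sqrt (2 ),sqrt( 6 ),  E,sqrt(13) , sqrt( 19),19,24.06,40, 81,89, 96,47*sqrt(7 ) ] 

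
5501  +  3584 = 9085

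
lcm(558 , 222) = 20646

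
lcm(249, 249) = 249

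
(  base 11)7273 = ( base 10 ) 9639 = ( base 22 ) JK3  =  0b10010110100111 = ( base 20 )141j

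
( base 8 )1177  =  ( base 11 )531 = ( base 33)JC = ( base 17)23a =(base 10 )639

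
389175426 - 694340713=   -305165287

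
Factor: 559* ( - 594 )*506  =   - 2^2 * 3^3*11^2*13^1*23^1*43^1   =  - 168015276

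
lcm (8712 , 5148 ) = 113256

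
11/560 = 11/560 = 0.02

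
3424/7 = 3424/7=489.14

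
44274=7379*6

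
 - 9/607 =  - 9/607 = - 0.01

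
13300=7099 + 6201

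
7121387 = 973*7319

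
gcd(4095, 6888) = 21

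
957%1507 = 957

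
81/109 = 81/109 = 0.74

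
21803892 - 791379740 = -769575848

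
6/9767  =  6/9767 = 0.00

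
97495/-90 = -19499/18  =  - 1083.28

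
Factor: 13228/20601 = 2^2*3^(-3) *7^( - 1)*109^( - 1) *3307^1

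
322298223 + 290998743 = 613296966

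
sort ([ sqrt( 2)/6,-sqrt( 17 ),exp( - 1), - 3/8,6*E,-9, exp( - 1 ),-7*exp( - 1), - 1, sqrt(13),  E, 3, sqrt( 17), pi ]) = [ - 9, - sqrt( 17 ), - 7*exp( - 1) , - 1, - 3/8,sqrt ( 2 )/6,exp( - 1 ),  exp ( - 1 ), E, 3,pi, sqrt(13) , sqrt(17), 6*E ]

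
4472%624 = 104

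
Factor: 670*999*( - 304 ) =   -  203476320 = -2^5*3^3 * 5^1*19^1*37^1*67^1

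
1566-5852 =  - 4286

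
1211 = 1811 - 600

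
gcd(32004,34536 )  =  12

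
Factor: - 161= - 7^1*23^1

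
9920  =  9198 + 722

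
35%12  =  11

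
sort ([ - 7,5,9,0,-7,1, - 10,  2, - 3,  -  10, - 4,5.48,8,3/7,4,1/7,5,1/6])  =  [- 10, - 10, - 7,  -  7,- 4, - 3,0,1/7,1/6,3/7,1,2,4,  5,5, 5.48,8, 9] 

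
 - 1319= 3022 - 4341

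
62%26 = 10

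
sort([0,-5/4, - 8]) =[ - 8, - 5/4,0 ]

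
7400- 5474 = 1926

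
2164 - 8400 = - 6236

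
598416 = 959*624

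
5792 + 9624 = 15416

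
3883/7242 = 3883/7242=0.54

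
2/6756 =1/3378 = 0.00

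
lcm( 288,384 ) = 1152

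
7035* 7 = 49245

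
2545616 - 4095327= - 1549711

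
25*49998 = 1249950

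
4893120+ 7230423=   12123543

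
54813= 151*363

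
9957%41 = 35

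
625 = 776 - 151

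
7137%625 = 262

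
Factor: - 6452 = -2^2*1613^1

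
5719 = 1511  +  4208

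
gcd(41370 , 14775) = 2955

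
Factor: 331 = 331^1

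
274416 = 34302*8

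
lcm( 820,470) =38540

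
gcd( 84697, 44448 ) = 1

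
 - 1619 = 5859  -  7478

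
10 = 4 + 6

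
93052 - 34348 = 58704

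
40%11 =7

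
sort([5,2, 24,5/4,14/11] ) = [ 5/4 , 14/11,2,5, 24 ] 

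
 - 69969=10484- 80453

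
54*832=44928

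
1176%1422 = 1176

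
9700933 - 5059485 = 4641448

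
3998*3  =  11994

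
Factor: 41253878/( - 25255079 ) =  - 2^1*2683^ ( - 1 )*2713^1*7603^1*  9413^( - 1)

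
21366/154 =138 + 57/77 = 138.74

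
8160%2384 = 1008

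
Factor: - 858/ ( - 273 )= 2^1*7^ ( - 1) *11^1 = 22/7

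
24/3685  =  24/3685 = 0.01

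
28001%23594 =4407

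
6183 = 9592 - 3409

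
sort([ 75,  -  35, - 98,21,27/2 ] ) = [  -  98,-35,27/2,21, 75]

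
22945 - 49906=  - 26961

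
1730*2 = 3460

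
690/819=230/273 = 0.84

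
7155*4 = 28620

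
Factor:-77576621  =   - 77576621^1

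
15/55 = 3/11=0.27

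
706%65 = 56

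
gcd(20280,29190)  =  30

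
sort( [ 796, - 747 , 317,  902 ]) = [ - 747,317, 796,902] 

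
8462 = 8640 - 178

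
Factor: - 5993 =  - 13^1*461^1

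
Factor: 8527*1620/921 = 4604580/307 = 2^2 * 3^3*5^1*307^ ( - 1)*8527^1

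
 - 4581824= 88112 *( - 52 )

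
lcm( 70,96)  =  3360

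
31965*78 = 2493270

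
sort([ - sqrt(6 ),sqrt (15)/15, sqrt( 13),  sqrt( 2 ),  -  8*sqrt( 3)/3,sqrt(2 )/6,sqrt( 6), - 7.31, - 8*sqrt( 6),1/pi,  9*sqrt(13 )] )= [ - 8*sqrt(6), - 7.31,-8*sqrt( 3)/3, - sqrt( 6 ), sqrt( 2 ) /6,sqrt( 15)/15, 1/pi,sqrt(2), sqrt( 6),sqrt(13),  9*sqrt(13 )]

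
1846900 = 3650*506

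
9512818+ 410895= 9923713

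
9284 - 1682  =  7602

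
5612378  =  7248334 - 1635956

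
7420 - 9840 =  - 2420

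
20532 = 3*6844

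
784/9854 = 392/4927  =  0.08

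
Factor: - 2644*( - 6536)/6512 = 1080074/407  =  2^1*11^(-1 )*19^1*37^(-1) * 43^1*661^1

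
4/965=4/965 = 0.00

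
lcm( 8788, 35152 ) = 35152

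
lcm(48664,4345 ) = 243320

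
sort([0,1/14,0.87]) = [0,  1/14, 0.87]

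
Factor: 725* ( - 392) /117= - 2^3* 3^( - 2 )*5^2*7^2*13^ ( - 1)*29^1 = - 284200/117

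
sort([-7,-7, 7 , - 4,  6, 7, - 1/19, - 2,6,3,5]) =[ - 7, - 7,- 4,-2, - 1/19, 3, 5,6, 6,7, 7 ] 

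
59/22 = 2+15/22 = 2.68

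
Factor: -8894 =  - 2^1 *4447^1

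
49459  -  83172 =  - 33713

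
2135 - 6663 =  - 4528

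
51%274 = 51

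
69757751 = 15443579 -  - 54314172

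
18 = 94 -76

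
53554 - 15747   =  37807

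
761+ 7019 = 7780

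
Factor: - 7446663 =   -  3^2*7^1*17^2*409^1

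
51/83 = 51/83 = 0.61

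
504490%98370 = 12640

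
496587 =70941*7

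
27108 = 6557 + 20551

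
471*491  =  231261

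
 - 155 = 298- 453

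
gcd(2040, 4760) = 680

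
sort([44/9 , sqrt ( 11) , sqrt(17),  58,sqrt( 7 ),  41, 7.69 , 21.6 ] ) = [ sqrt(7), sqrt( 11),sqrt(17 ),44/9,7.69,21.6,41, 58]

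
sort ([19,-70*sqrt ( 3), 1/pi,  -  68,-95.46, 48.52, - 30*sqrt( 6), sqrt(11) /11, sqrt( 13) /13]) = [ - 70 * sqrt( 3 ),  -  95.46, - 30 * sqrt( 6),- 68, sqrt( 13)/13,sqrt( 11 ) /11, 1/pi,19,48.52]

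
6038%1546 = 1400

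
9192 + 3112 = 12304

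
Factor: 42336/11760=18/5  =  2^1*3^2*5^(-1)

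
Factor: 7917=3^1*7^1*13^1*29^1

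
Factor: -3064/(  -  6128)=2^( - 1)  =  1/2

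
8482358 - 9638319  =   - 1155961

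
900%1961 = 900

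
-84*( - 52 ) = 4368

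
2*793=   1586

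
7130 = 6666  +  464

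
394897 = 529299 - 134402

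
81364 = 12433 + 68931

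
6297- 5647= 650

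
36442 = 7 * 5206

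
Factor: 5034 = 2^1*3^1*839^1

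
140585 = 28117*5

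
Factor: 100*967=2^2 * 5^2*967^1 = 96700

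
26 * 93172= 2422472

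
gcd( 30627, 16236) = 369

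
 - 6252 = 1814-8066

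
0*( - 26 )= 0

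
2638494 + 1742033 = 4380527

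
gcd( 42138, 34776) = 18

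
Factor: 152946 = 2^1*3^2*29^1*293^1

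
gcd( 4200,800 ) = 200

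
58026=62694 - 4668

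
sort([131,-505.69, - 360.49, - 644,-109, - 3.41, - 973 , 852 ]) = [  -  973, - 644 ,-505.69, - 360.49, - 109, -3.41,131,852] 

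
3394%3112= 282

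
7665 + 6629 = 14294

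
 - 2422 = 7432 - 9854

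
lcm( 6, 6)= 6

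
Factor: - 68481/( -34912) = 2^( - 5) * 3^2*7^1*1087^1*1091^( - 1 )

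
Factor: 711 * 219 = 155709  =  3^3*73^1*79^1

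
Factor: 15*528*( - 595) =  - 2^4*3^2 *5^2*7^1*11^1 * 17^1 = - 4712400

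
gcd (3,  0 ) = 3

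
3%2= 1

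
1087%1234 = 1087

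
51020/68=12755/17 =750.29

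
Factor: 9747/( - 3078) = -19/6 = -2^( - 1)*3^(-1 )*19^1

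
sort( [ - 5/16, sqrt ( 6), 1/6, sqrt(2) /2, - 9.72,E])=[-9.72, - 5/16,1/6,sqrt( 2 ) /2,sqrt(6),E]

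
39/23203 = 39/23203 =0.00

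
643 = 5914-5271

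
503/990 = 503/990 = 0.51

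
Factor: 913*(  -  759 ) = -692967 = - 3^1*11^2*23^1*83^1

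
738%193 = 159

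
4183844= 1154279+3029565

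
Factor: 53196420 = 2^2*3^1*5^1 * 886607^1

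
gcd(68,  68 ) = 68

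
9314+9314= 18628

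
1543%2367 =1543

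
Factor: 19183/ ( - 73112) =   -  2^(- 3 )*13^(-1 )*19^(  -  1 )*37^( - 1 )*19183^1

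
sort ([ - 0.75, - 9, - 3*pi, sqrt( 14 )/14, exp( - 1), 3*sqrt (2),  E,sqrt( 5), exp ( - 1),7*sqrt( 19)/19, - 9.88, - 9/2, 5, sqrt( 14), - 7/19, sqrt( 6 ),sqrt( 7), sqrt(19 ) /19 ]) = [ - 9.88,-3*pi , - 9,- 9/2, - 0.75, - 7/19, sqrt( 19 )/19, sqrt(14)/14,exp( - 1 ),exp( - 1),  7*sqrt( 19)/19, sqrt (5 ), sqrt(6 ), sqrt(7 ), E,sqrt( 14),3*sqrt(2), 5]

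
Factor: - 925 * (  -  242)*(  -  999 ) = - 2^1*3^3 * 5^2 * 11^2 * 37^2 =-223626150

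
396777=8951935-8555158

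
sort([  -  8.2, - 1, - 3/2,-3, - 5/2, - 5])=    [ -8.2,  -  5,-3, - 5/2, - 3/2, -1]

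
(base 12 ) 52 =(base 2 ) 111110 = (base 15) 42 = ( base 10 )62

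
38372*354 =13583688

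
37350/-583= -65 +545/583 = -64.07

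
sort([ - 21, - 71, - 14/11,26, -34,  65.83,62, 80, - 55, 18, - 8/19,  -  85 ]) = [-85, - 71, - 55,-34, - 21, - 14/11, - 8/19,  18,26,62,65.83,80]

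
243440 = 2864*85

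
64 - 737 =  - 673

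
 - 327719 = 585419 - 913138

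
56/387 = 56/387=0.14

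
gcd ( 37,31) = 1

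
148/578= 74/289 = 0.26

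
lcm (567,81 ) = 567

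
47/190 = 47/190 = 0.25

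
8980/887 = 8980/887= 10.12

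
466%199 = 68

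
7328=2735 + 4593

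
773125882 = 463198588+309927294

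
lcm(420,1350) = 18900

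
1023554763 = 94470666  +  929084097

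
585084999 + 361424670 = 946509669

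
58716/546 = 107 + 7/13 = 107.54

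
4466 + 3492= 7958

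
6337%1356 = 913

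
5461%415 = 66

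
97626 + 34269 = 131895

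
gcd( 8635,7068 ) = 1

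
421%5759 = 421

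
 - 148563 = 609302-757865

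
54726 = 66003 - 11277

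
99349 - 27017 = 72332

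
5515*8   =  44120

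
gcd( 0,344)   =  344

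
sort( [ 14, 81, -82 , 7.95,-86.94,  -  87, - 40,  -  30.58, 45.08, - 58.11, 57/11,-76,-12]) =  [-87, - 86.94, - 82, - 76,-58.11,-40,-30.58,-12, 57/11, 7.95, 14, 45.08,81]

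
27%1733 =27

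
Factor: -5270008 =- 2^3*658751^1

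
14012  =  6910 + 7102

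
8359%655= 499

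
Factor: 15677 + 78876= 94553 = 23^1 *4111^1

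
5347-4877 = 470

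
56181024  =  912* 61602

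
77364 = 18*4298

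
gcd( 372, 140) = 4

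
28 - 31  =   - 3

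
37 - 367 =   -  330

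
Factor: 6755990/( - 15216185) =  - 1351198/3043237= -  2^1*89^1*7591^1*3043237^(  -  1 ) 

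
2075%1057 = 1018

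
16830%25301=16830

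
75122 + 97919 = 173041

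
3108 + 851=3959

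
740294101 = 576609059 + 163685042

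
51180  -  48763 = 2417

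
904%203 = 92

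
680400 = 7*97200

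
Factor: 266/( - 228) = -2^ (-1)*3^( -1 )*7^1=- 7/6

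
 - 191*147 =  - 28077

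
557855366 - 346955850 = 210899516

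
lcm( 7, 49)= 49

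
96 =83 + 13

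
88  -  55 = 33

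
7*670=4690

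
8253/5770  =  1 + 2483/5770=1.43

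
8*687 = 5496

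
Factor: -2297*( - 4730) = 10864810 =2^1*5^1 * 11^1*43^1*2297^1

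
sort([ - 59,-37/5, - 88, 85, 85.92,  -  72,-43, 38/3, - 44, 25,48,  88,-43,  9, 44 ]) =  [ - 88,-72, - 59,-44, - 43 ,-43,-37/5,9,38/3,25,44, 48,  85, 85.92, 88]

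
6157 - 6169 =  - 12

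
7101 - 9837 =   -  2736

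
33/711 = 11/237 = 0.05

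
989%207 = 161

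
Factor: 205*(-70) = - 14350 = - 2^1*5^2*7^1*41^1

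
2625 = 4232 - 1607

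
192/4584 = 8/191 =0.04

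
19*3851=73169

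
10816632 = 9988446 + 828186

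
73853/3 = 24617+2/3  =  24617.67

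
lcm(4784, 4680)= 215280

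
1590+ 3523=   5113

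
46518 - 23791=22727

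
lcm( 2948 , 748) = 50116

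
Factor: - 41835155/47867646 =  - 2^(-1)*3^ ( - 1 )*5^1*23^( - 1)*346867^(-1)*8367031^1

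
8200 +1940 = 10140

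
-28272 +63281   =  35009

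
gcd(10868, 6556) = 44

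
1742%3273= 1742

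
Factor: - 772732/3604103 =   -  2^2*739^(-1)*4877^ ( - 1)*193183^1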